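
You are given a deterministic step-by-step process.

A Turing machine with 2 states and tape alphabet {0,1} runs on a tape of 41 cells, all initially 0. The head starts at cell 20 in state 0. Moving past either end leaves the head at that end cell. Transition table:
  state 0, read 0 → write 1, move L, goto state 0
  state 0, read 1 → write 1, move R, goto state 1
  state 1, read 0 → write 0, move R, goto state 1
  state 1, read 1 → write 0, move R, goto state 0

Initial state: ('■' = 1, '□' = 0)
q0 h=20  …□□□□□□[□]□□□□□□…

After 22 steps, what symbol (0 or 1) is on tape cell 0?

gen 0: q0 h=20  …□□□□□□[□]□□□□□□…
gen 1: q0 h=19  …□□□□□□[□]■□□□□□…
gen 2: q0 h=18  …□□□□□□[□]■■□□□□…
gen 3: q0 h=17  …□□□□□□[□]■■■□□□…
gen 4: q0 h=16  …□□□□□□[□]■■■■□□…
gen 5: q0 h=15  …□□□□□□[□]■■■■■□…
gen 6: q0 h=14  …□□□□□□[□]■■■■■■…
gen 7: q0 h=13  …□□□□□□[□]■■■■■■…
gen 8: q0 h=12  …□□□□□□[□]■■■■■■…
gen 9: q0 h=11  …□□□□□□[□]■■■■■■…
gen 10: q0 h=10  …□□□□□□[□]■■■■■■…
gen 11: q0 h= 9  …□□□□□□[□]■■■■■■…
gen 12: q0 h= 8  …□□□□□□[□]■■■■■■…
gen 13: q0 h= 7  …□□□□□□[□]■■■■■■…
gen 14: q0 h= 6  |□□□□□□[□]■■■■■■…
gen 15: q0 h= 5  |□□□□□[□]■■■■■■…
gen 16: q0 h= 4  |□□□□[□]■■■■■■…
gen 17: q0 h= 3  |□□□[□]■■■■■■…
gen 18: q0 h= 2  |□□[□]■■■■■■…
gen 19: q0 h= 1  |□[□]■■■■■■…
gen 20: q0 h= 0  |[□]■■■■■■…
gen 21: q0 h= 0  |[■]■■■■■■…
gen 22: q1 h= 1  |■[■]■■■■■■…

1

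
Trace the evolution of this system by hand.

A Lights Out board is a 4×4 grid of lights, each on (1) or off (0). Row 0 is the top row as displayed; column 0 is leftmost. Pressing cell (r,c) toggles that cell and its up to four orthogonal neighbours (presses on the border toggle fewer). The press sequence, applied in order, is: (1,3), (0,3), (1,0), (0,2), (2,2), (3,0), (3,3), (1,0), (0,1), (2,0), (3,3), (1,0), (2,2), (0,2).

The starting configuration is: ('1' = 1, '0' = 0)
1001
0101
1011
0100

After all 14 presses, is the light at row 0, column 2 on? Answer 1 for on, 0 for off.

0) 1001
0101
1011
0100
1) 1000
0110
1010
0100
2) 1011
0111
1010
0100
3) 0011
1011
0010
0100
4) 0100
1001
0010
0100
5) 0100
1011
0101
0110
6) 0100
1011
1101
1010
7) 0100
1011
1100
1001
8) 1100
0111
0100
1001
9) 0010
0011
0100
1001
10) 0010
1011
1000
0001
11) 0010
1011
1001
0010
12) 1010
0111
0001
0010
13) 1010
0101
0110
0000
14) 1101
0111
0110
0000

0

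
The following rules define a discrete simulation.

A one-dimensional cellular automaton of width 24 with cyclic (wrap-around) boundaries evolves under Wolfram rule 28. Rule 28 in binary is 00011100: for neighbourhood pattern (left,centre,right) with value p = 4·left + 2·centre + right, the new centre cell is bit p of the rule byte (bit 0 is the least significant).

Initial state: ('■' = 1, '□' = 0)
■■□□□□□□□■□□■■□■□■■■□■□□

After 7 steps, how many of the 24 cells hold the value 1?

12

0) ■■□□□□□□□■□□■■□■□■■■□■□□
1) ■□■□□□□□□■■□■□□■□■□□□■■□
2) ■□■■□□□□□■□□■■□■□■■□□■□□
3) ■□■□■□□□□■■□■□□■□■□■□■■□
4) ■□■□■■□□□■□□■■□■□■□■□■□□
5) ■□■□■□■□□■■□■□□■□■□■□■■□
6) ■□■□■□■■□■□□■■□■□■□■□■□□
7) ■□■□■□■□□■■□■□□■□■□■□■■□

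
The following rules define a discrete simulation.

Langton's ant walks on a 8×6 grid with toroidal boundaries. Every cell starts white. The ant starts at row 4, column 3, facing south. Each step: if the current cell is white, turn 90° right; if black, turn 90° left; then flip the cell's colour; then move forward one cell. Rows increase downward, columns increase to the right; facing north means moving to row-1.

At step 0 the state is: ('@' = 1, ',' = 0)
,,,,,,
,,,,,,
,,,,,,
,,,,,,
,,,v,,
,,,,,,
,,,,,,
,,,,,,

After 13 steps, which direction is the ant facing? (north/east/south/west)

west

step 0: ,,,,,,
,,,,,,
,,,,,,
,,,,,,
,,,v,,
,,,,,,
,,,,,,
,,,,,,
step 1: ,,,,,,
,,,,,,
,,,,,,
,,,,,,
,,<@,,
,,,,,,
,,,,,,
,,,,,,
step 2: ,,,,,,
,,,,,,
,,,,,,
,,^,,,
,,@@,,
,,,,,,
,,,,,,
,,,,,,
step 3: ,,,,,,
,,,,,,
,,,,,,
,,@>,,
,,@@,,
,,,,,,
,,,,,,
,,,,,,
step 4: ,,,,,,
,,,,,,
,,,,,,
,,@@,,
,,@v,,
,,,,,,
,,,,,,
,,,,,,
step 5: ,,,,,,
,,,,,,
,,,,,,
,,@@,,
,,@,>,
,,,,,,
,,,,,,
,,,,,,
step 6: ,,,,,,
,,,,,,
,,,,,,
,,@@,,
,,@,@,
,,,,v,
,,,,,,
,,,,,,
step 7: ,,,,,,
,,,,,,
,,,,,,
,,@@,,
,,@,@,
,,,<@,
,,,,,,
,,,,,,
step 8: ,,,,,,
,,,,,,
,,,,,,
,,@@,,
,,@^@,
,,,@@,
,,,,,,
,,,,,,
step 9: ,,,,,,
,,,,,,
,,,,,,
,,@@,,
,,@@>,
,,,@@,
,,,,,,
,,,,,,
step 10: ,,,,,,
,,,,,,
,,,,,,
,,@@^,
,,@@,,
,,,@@,
,,,,,,
,,,,,,
step 11: ,,,,,,
,,,,,,
,,,,,,
,,@@@>
,,@@,,
,,,@@,
,,,,,,
,,,,,,
step 12: ,,,,,,
,,,,,,
,,,,,,
,,@@@@
,,@@,v
,,,@@,
,,,,,,
,,,,,,
step 13: ,,,,,,
,,,,,,
,,,,,,
,,@@@@
,,@@<@
,,,@@,
,,,,,,
,,,,,,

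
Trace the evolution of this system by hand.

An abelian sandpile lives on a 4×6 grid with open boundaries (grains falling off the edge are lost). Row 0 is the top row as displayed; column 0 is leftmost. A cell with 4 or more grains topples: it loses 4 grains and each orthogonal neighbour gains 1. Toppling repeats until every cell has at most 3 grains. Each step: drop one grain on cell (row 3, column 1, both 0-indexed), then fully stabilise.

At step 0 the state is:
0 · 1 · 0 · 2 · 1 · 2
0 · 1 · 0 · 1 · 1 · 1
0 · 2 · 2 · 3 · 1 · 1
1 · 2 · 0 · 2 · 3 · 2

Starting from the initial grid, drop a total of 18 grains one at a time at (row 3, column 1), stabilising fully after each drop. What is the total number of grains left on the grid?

0) 0 · 1 · 0 · 2 · 1 · 2
0 · 1 · 0 · 1 · 1 · 1
0 · 2 · 2 · 3 · 1 · 1
1 · 2 · 0 · 2 · 3 · 2
1) 0 · 1 · 0 · 2 · 1 · 2
0 · 1 · 0 · 1 · 1 · 1
0 · 2 · 2 · 3 · 1 · 1
1 · 3 · 0 · 2 · 3 · 2
2) 0 · 1 · 0 · 2 · 1 · 2
0 · 1 · 0 · 1 · 1 · 1
0 · 3 · 2 · 3 · 1 · 1
2 · 0 · 1 · 2 · 3 · 2
3) 0 · 1 · 0 · 2 · 1 · 2
0 · 1 · 0 · 1 · 1 · 1
0 · 3 · 2 · 3 · 1 · 1
2 · 1 · 1 · 2 · 3 · 2
4) 0 · 1 · 0 · 2 · 1 · 2
0 · 1 · 0 · 1 · 1 · 1
0 · 3 · 2 · 3 · 1 · 1
2 · 2 · 1 · 2 · 3 · 2
5) 0 · 1 · 0 · 2 · 1 · 2
0 · 1 · 0 · 1 · 1 · 1
0 · 3 · 2 · 3 · 1 · 1
2 · 3 · 1 · 2 · 3 · 2
6) 0 · 1 · 0 · 2 · 1 · 2
0 · 2 · 0 · 1 · 1 · 1
1 · 0 · 3 · 3 · 1 · 1
3 · 1 · 2 · 2 · 3 · 2
7) 0 · 1 · 0 · 2 · 1 · 2
0 · 2 · 0 · 1 · 1 · 1
1 · 0 · 3 · 3 · 1 · 1
3 · 2 · 2 · 2 · 3 · 2
8) 0 · 1 · 0 · 2 · 1 · 2
0 · 2 · 0 · 1 · 1 · 1
1 · 0 · 3 · 3 · 1 · 1
3 · 3 · 2 · 2 · 3 · 2
9) 0 · 1 · 0 · 2 · 1 · 2
0 · 2 · 0 · 1 · 1 · 1
2 · 1 · 3 · 3 · 1 · 1
0 · 1 · 3 · 2 · 3 · 2
10) 0 · 1 · 0 · 2 · 1 · 2
0 · 2 · 0 · 1 · 1 · 1
2 · 1 · 3 · 3 · 1 · 1
0 · 2 · 3 · 2 · 3 · 2
11) 0 · 1 · 0 · 2 · 1 · 2
0 · 2 · 0 · 1 · 1 · 1
2 · 1 · 3 · 3 · 1 · 1
0 · 3 · 3 · 2 · 3 · 2
12) 0 · 1 · 0 · 2 · 1 · 2
0 · 2 · 1 · 2 · 1 · 1
2 · 3 · 1 · 1 · 3 · 1
1 · 1 · 2 · 1 · 0 · 3
13) 0 · 1 · 0 · 2 · 1 · 2
0 · 2 · 1 · 2 · 1 · 1
2 · 3 · 1 · 1 · 3 · 1
1 · 2 · 2 · 1 · 0 · 3
14) 0 · 1 · 0 · 2 · 1 · 2
0 · 2 · 1 · 2 · 1 · 1
2 · 3 · 1 · 1 · 3 · 1
1 · 3 · 2 · 1 · 0 · 3
15) 0 · 1 · 0 · 2 · 1 · 2
0 · 3 · 1 · 2 · 1 · 1
3 · 0 · 2 · 1 · 3 · 1
2 · 1 · 3 · 1 · 0 · 3
16) 0 · 1 · 0 · 2 · 1 · 2
0 · 3 · 1 · 2 · 1 · 1
3 · 0 · 2 · 1 · 3 · 1
2 · 2 · 3 · 1 · 0 · 3
17) 0 · 1 · 0 · 2 · 1 · 2
0 · 3 · 1 · 2 · 1 · 1
3 · 0 · 2 · 1 · 3 · 1
2 · 3 · 3 · 1 · 0 · 3
18) 0 · 1 · 0 · 2 · 1 · 2
0 · 3 · 1 · 2 · 1 · 1
3 · 1 · 3 · 1 · 3 · 1
3 · 1 · 0 · 2 · 0 · 3

35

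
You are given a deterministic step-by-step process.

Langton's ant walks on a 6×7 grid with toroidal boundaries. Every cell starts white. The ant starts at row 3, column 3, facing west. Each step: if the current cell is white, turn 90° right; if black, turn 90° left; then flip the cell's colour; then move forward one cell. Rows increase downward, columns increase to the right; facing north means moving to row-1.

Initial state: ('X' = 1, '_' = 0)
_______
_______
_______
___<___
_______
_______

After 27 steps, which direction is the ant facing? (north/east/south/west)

south

t=0: _______
_______
_______
___<___
_______
_______
t=1: _______
_______
___^___
___X___
_______
_______
t=2: _______
_______
___X>__
___X___
_______
_______
t=3: _______
_______
___XX__
___Xv__
_______
_______
t=4: _______
_______
___XX__
___<X__
_______
_______
t=5: _______
_______
___XX__
____X__
___v___
_______
t=6: _______
_______
___XX__
____X__
__<X___
_______
t=7: _______
_______
___XX__
__^_X__
__XX___
_______
t=8: _______
_______
___XX__
__X>X__
__XX___
_______
t=9: _______
_______
___XX__
__XXX__
__Xv___
_______
t=10: _______
_______
___XX__
__XXX__
__X_>__
_______
t=11: _______
_______
___XX__
__XXX__
__X_X__
____v__
t=12: _______
_______
___XX__
__XXX__
__X_X__
___<X__
t=13: _______
_______
___XX__
__XXX__
__X^X__
___XX__
t=14: _______
_______
___XX__
__XXX__
__XX>__
___XX__
t=15: _______
_______
___XX__
__XX^__
__XX___
___XX__
t=16: _______
_______
___XX__
__X<___
__XX___
___XX__
t=17: _______
_______
___XX__
__X____
__Xv___
___XX__
t=18: _______
_______
___XX__
__X____
__X_>__
___XX__
t=19: _______
_______
___XX__
__X____
__X_X__
___Xv__
t=20: _______
_______
___XX__
__X____
__X_X__
___X_>_
t=21: _____v_
_______
___XX__
__X____
__X_X__
___X_X_
t=22: ____<X_
_______
___XX__
__X____
__X_X__
___X_X_
t=23: ____XX_
_______
___XX__
__X____
__X_X__
___X^X_
t=24: ____XX_
_______
___XX__
__X____
__X_X__
___XX>_
t=25: ____XX_
_______
___XX__
__X____
__X_X^_
___XX__
t=26: ____XX_
_______
___XX__
__X____
__X_XX>
___XX__
t=27: ____XX_
_______
___XX__
__X____
__X_XXX
___XX_v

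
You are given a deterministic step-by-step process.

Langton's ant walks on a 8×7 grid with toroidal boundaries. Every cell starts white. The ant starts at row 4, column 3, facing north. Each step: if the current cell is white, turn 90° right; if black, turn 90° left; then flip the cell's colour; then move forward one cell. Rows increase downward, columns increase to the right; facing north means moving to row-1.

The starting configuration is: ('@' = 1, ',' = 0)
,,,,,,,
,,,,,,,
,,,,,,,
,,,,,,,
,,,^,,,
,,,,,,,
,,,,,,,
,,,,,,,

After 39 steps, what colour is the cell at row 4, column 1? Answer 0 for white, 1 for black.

1

[0] ,,,,,,,
,,,,,,,
,,,,,,,
,,,,,,,
,,,^,,,
,,,,,,,
,,,,,,,
,,,,,,,
[1] ,,,,,,,
,,,,,,,
,,,,,,,
,,,,,,,
,,,@>,,
,,,,,,,
,,,,,,,
,,,,,,,
[2] ,,,,,,,
,,,,,,,
,,,,,,,
,,,,,,,
,,,@@,,
,,,,v,,
,,,,,,,
,,,,,,,
[3] ,,,,,,,
,,,,,,,
,,,,,,,
,,,,,,,
,,,@@,,
,,,<@,,
,,,,,,,
,,,,,,,
[4] ,,,,,,,
,,,,,,,
,,,,,,,
,,,,,,,
,,,^@,,
,,,@@,,
,,,,,,,
,,,,,,,
[5] ,,,,,,,
,,,,,,,
,,,,,,,
,,,,,,,
,,<,@,,
,,,@@,,
,,,,,,,
,,,,,,,
[6] ,,,,,,,
,,,,,,,
,,,,,,,
,,^,,,,
,,@,@,,
,,,@@,,
,,,,,,,
,,,,,,,
[7] ,,,,,,,
,,,,,,,
,,,,,,,
,,@>,,,
,,@,@,,
,,,@@,,
,,,,,,,
,,,,,,,
[8] ,,,,,,,
,,,,,,,
,,,,,,,
,,@@,,,
,,@v@,,
,,,@@,,
,,,,,,,
,,,,,,,
[9] ,,,,,,,
,,,,,,,
,,,,,,,
,,@@,,,
,,<@@,,
,,,@@,,
,,,,,,,
,,,,,,,
[10] ,,,,,,,
,,,,,,,
,,,,,,,
,,@@,,,
,,,@@,,
,,v@@,,
,,,,,,,
,,,,,,,
[11] ,,,,,,,
,,,,,,,
,,,,,,,
,,@@,,,
,,,@@,,
,<@@@,,
,,,,,,,
,,,,,,,
[12] ,,,,,,,
,,,,,,,
,,,,,,,
,,@@,,,
,^,@@,,
,@@@@,,
,,,,,,,
,,,,,,,
[13] ,,,,,,,
,,,,,,,
,,,,,,,
,,@@,,,
,@>@@,,
,@@@@,,
,,,,,,,
,,,,,,,
[14] ,,,,,,,
,,,,,,,
,,,,,,,
,,@@,,,
,@@@@,,
,@v@@,,
,,,,,,,
,,,,,,,
[15] ,,,,,,,
,,,,,,,
,,,,,,,
,,@@,,,
,@@@@,,
,@,>@,,
,,,,,,,
,,,,,,,
[16] ,,,,,,,
,,,,,,,
,,,,,,,
,,@@,,,
,@@^@,,
,@,,@,,
,,,,,,,
,,,,,,,
[17] ,,,,,,,
,,,,,,,
,,,,,,,
,,@@,,,
,@<,@,,
,@,,@,,
,,,,,,,
,,,,,,,
[18] ,,,,,,,
,,,,,,,
,,,,,,,
,,@@,,,
,@,,@,,
,@v,@,,
,,,,,,,
,,,,,,,
[19] ,,,,,,,
,,,,,,,
,,,,,,,
,,@@,,,
,@,,@,,
,<@,@,,
,,,,,,,
,,,,,,,
[20] ,,,,,,,
,,,,,,,
,,,,,,,
,,@@,,,
,@,,@,,
,,@,@,,
,v,,,,,
,,,,,,,
[21] ,,,,,,,
,,,,,,,
,,,,,,,
,,@@,,,
,@,,@,,
,,@,@,,
<@,,,,,
,,,,,,,
[22] ,,,,,,,
,,,,,,,
,,,,,,,
,,@@,,,
,@,,@,,
^,@,@,,
@@,,,,,
,,,,,,,
[23] ,,,,,,,
,,,,,,,
,,,,,,,
,,@@,,,
,@,,@,,
@>@,@,,
@@,,,,,
,,,,,,,
[24] ,,,,,,,
,,,,,,,
,,,,,,,
,,@@,,,
,@,,@,,
@@@,@,,
@v,,,,,
,,,,,,,
[25] ,,,,,,,
,,,,,,,
,,,,,,,
,,@@,,,
,@,,@,,
@@@,@,,
@,>,,,,
,,,,,,,
[26] ,,,,,,,
,,,,,,,
,,,,,,,
,,@@,,,
,@,,@,,
@@@,@,,
@,@,,,,
,,v,,,,
[27] ,,,,,,,
,,,,,,,
,,,,,,,
,,@@,,,
,@,,@,,
@@@,@,,
@,@,,,,
,<@,,,,
[28] ,,,,,,,
,,,,,,,
,,,,,,,
,,@@,,,
,@,,@,,
@@@,@,,
@^@,,,,
,@@,,,,
[29] ,,,,,,,
,,,,,,,
,,,,,,,
,,@@,,,
,@,,@,,
@@@,@,,
@@>,,,,
,@@,,,,
[30] ,,,,,,,
,,,,,,,
,,,,,,,
,,@@,,,
,@,,@,,
@@^,@,,
@@,,,,,
,@@,,,,
[31] ,,,,,,,
,,,,,,,
,,,,,,,
,,@@,,,
,@,,@,,
@<,,@,,
@@,,,,,
,@@,,,,
[32] ,,,,,,,
,,,,,,,
,,,,,,,
,,@@,,,
,@,,@,,
@,,,@,,
@v,,,,,
,@@,,,,
[33] ,,,,,,,
,,,,,,,
,,,,,,,
,,@@,,,
,@,,@,,
@,,,@,,
@,>,,,,
,@@,,,,
[34] ,,,,,,,
,,,,,,,
,,,,,,,
,,@@,,,
,@,,@,,
@,,,@,,
@,@,,,,
,@v,,,,
[35] ,,,,,,,
,,,,,,,
,,,,,,,
,,@@,,,
,@,,@,,
@,,,@,,
@,@,,,,
,@,>,,,
[36] ,,,v,,,
,,,,,,,
,,,,,,,
,,@@,,,
,@,,@,,
@,,,@,,
@,@,,,,
,@,@,,,
[37] ,,<@,,,
,,,,,,,
,,,,,,,
,,@@,,,
,@,,@,,
@,,,@,,
@,@,,,,
,@,@,,,
[38] ,,@@,,,
,,,,,,,
,,,,,,,
,,@@,,,
,@,,@,,
@,,,@,,
@,@,,,,
,@^@,,,
[39] ,,@@,,,
,,,,,,,
,,,,,,,
,,@@,,,
,@,,@,,
@,,,@,,
@,@,,,,
,@@>,,,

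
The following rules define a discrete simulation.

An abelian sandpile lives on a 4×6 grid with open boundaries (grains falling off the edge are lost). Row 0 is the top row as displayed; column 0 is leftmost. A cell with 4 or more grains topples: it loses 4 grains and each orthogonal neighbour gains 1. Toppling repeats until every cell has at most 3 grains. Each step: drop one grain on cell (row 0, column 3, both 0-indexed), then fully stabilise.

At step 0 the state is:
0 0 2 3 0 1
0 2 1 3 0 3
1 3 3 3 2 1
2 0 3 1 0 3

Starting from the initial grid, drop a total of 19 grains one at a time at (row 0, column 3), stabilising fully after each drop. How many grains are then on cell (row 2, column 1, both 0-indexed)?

step 0: 0 0 2 3 0 1
0 2 1 3 0 3
1 3 3 3 2 1
2 0 3 1 0 3
step 1: 0 0 3 1 1 1
0 3 3 1 1 3
2 0 2 1 3 1
2 2 0 3 0 3
step 2: 0 0 3 2 1 1
0 3 3 1 1 3
2 0 2 1 3 1
2 2 0 3 0 3
step 3: 0 0 3 3 1 1
0 3 3 1 1 3
2 0 2 1 3 1
2 2 0 3 0 3
step 4: 0 2 1 1 2 1
1 0 1 3 1 3
2 1 3 1 3 1
2 2 0 3 0 3
step 5: 0 2 1 2 2 1
1 0 1 3 1 3
2 1 3 1 3 1
2 2 0 3 0 3
step 6: 0 2 1 3 2 1
1 0 1 3 1 3
2 1 3 1 3 1
2 2 0 3 0 3
step 7: 0 2 2 1 3 1
1 0 2 0 2 3
2 1 3 2 3 1
2 2 0 3 0 3
step 8: 0 2 2 2 3 1
1 0 2 0 2 3
2 1 3 2 3 1
2 2 0 3 0 3
step 9: 0 2 2 3 3 1
1 0 2 0 2 3
2 1 3 2 3 1
2 2 0 3 0 3
step 10: 0 2 3 1 0 2
1 0 2 1 3 3
2 1 3 2 3 1
2 2 0 3 0 3
step 11: 0 2 3 2 0 2
1 0 2 1 3 3
2 1 3 2 3 1
2 2 0 3 0 3
step 12: 0 2 3 3 0 2
1 0 2 1 3 3
2 1 3 2 3 1
2 2 0 3 0 3
step 13: 0 3 0 1 1 2
1 0 3 2 3 3
2 1 3 2 3 1
2 2 0 3 0 3
step 14: 0 3 0 2 1 2
1 0 3 2 3 3
2 1 3 2 3 1
2 2 0 3 0 3
step 15: 0 3 0 3 1 2
1 0 3 2 3 3
2 1 3 2 3 1
2 2 0 3 0 3
step 16: 0 3 1 0 2 2
1 0 3 3 3 3
2 1 3 2 3 1
2 2 0 3 0 3
step 17: 0 3 1 1 2 2
1 0 3 3 3 3
2 1 3 2 3 1
2 2 0 3 0 3
step 18: 0 3 1 2 2 2
1 0 3 3 3 3
2 1 3 2 3 1
2 2 0 3 0 3
step 19: 0 3 1 3 2 2
1 0 3 3 3 3
2 1 3 2 3 1
2 2 0 3 0 3

1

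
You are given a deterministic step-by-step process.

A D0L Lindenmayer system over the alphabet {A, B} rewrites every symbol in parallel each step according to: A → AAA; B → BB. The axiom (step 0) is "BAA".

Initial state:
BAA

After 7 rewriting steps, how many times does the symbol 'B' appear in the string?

t=0: BAA
t=1: BBAAAAAA
t=2: BBBBAAAAAAAAAAAAAAAAAA
t=3: BBBBBBBBAAAAAAAAAAAAAAAAAAAAAAAAAAAAAAAAAAAAAAAAAAAAAAAAAAAAAA
t=4: BBBBBBBBBBBBBBBBAAAAAAAAAAAAAAAAAAAAAAAAAAAAAAAAAAAAAAAAAA…AAAAAAAAAAAAAAAAAAAAAAAAAAAAAAAAAAAAAAAAAAAAAAAAAAAAAAAAAA  (len 178)
t=5: BBBBBBBBBBBBBBBBBBBBBBBBBBBBBBBBAAAAAAAAAAAAAAAAAAAAAAAAAA…AAAAAAAAAAAAAAAAAAAAAAAAAAAAAAAAAAAAAAAAAAAAAAAAAAAAAAAAAA  (len 518)
t=6: BBBBBBBBBBBBBBBBBBBBBBBBBBBBBBBBBBBBBBBBBBBBBBBBBBBBBBBBBB…AAAAAAAAAAAAAAAAAAAAAAAAAAAAAAAAAAAAAAAAAAAAAAAAAAAAAAAAAA  (len 1522)
t=7: BBBBBBBBBBBBBBBBBBBBBBBBBBBBBBBBBBBBBBBBBBBBBBBBBBBBBBBBBB…AAAAAAAAAAAAAAAAAAAAAAAAAAAAAAAAAAAAAAAAAAAAAAAAAAAAAAAAAA  (len 4502)

128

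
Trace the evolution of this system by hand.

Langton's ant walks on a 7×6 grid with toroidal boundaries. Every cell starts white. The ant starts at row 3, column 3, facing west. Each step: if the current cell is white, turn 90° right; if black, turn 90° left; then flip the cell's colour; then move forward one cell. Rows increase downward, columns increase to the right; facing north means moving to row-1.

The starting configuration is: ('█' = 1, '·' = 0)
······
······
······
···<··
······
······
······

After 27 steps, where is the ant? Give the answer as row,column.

5,0

0) ······
······
······
···<··
······
······
······
1) ······
······
···^··
···█··
······
······
······
2) ······
······
···█>·
···█··
······
······
······
3) ······
······
···██·
···█v·
······
······
······
4) ······
······
···██·
···<█·
······
······
······
5) ······
······
···██·
····█·
···v··
······
······
6) ······
······
···██·
····█·
··<█··
······
······
7) ······
······
···██·
··^·█·
··██··
······
······
8) ······
······
···██·
··█>█·
··██··
······
······
9) ······
······
···██·
··███·
··█v··
······
······
10) ······
······
···██·
··███·
··█·>·
······
······
11) ······
······
···██·
··███·
··█·█·
····v·
······
12) ······
······
···██·
··███·
··█·█·
···<█·
······
13) ······
······
···██·
··███·
··█^█·
···██·
······
14) ······
······
···██·
··███·
··██>·
···██·
······
15) ······
······
···██·
··██^·
··██··
···██·
······
16) ······
······
···██·
··█<··
··██··
···██·
······
17) ······
······
···██·
··█···
··█v··
···██·
······
18) ······
······
···██·
··█···
··█·>·
···██·
······
19) ······
······
···██·
··█···
··█·█·
···█v·
······
20) ······
······
···██·
··█···
··█·█·
···█·>
······
21) ······
······
···██·
··█···
··█·█·
···█·█
·····v
22) ······
······
···██·
··█···
··█·█·
···█·█
····<█
23) ······
······
···██·
··█···
··█·█·
···█^█
····██
24) ······
······
···██·
··█···
··█·█·
···██>
····██
25) ······
······
···██·
··█···
··█·█^
···██·
····██
26) ······
······
···██·
··█···
>·█·██
···██·
····██
27) ······
······
···██·
··█···
█·█·██
v··██·
····██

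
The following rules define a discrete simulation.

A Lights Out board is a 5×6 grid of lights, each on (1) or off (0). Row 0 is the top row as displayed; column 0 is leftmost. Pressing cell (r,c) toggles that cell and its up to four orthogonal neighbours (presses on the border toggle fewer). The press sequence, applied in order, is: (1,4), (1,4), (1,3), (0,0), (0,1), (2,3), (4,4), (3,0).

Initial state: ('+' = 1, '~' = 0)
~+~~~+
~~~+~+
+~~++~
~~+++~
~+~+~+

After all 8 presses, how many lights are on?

0) ~+~~~+
~~~+~+
+~~++~
~~+++~
~+~+~+
1) ~+~~++
~~~~+~
+~~+~~
~~+++~
~+~+~+
2) ~+~~~+
~~~+~+
+~~++~
~~+++~
~+~+~+
3) ~+~+~+
~~+~++
+~~~+~
~~+++~
~+~+~+
4) +~~+~+
+~+~++
+~~~+~
~~+++~
~+~+~+
5) ~+++~+
+++~++
+~~~+~
~~+++~
~+~+~+
6) ~+++~+
++++++
+~++~~
~~+~+~
~+~+~+
7) ~+++~+
++++++
+~++~~
~~+~~~
~+~~+~
8) ~+++~+
++++++
~~++~~
+++~~~
++~~+~

18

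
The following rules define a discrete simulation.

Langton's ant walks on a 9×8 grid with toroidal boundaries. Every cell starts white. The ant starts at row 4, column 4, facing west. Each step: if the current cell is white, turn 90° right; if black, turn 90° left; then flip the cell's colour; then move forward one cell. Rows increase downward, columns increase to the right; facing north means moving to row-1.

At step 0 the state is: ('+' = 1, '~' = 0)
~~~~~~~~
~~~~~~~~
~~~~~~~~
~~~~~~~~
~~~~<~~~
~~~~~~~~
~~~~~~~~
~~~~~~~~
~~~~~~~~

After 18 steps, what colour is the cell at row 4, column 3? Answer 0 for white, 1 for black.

1

step 0: ~~~~~~~~
~~~~~~~~
~~~~~~~~
~~~~~~~~
~~~~<~~~
~~~~~~~~
~~~~~~~~
~~~~~~~~
~~~~~~~~
step 1: ~~~~~~~~
~~~~~~~~
~~~~~~~~
~~~~^~~~
~~~~+~~~
~~~~~~~~
~~~~~~~~
~~~~~~~~
~~~~~~~~
step 2: ~~~~~~~~
~~~~~~~~
~~~~~~~~
~~~~+>~~
~~~~+~~~
~~~~~~~~
~~~~~~~~
~~~~~~~~
~~~~~~~~
step 3: ~~~~~~~~
~~~~~~~~
~~~~~~~~
~~~~++~~
~~~~+v~~
~~~~~~~~
~~~~~~~~
~~~~~~~~
~~~~~~~~
step 4: ~~~~~~~~
~~~~~~~~
~~~~~~~~
~~~~++~~
~~~~<+~~
~~~~~~~~
~~~~~~~~
~~~~~~~~
~~~~~~~~
step 5: ~~~~~~~~
~~~~~~~~
~~~~~~~~
~~~~++~~
~~~~~+~~
~~~~v~~~
~~~~~~~~
~~~~~~~~
~~~~~~~~
step 6: ~~~~~~~~
~~~~~~~~
~~~~~~~~
~~~~++~~
~~~~~+~~
~~~<+~~~
~~~~~~~~
~~~~~~~~
~~~~~~~~
step 7: ~~~~~~~~
~~~~~~~~
~~~~~~~~
~~~~++~~
~~~^~+~~
~~~++~~~
~~~~~~~~
~~~~~~~~
~~~~~~~~
step 8: ~~~~~~~~
~~~~~~~~
~~~~~~~~
~~~~++~~
~~~+>+~~
~~~++~~~
~~~~~~~~
~~~~~~~~
~~~~~~~~
step 9: ~~~~~~~~
~~~~~~~~
~~~~~~~~
~~~~++~~
~~~+++~~
~~~+v~~~
~~~~~~~~
~~~~~~~~
~~~~~~~~
step 10: ~~~~~~~~
~~~~~~~~
~~~~~~~~
~~~~++~~
~~~+++~~
~~~+~>~~
~~~~~~~~
~~~~~~~~
~~~~~~~~
step 11: ~~~~~~~~
~~~~~~~~
~~~~~~~~
~~~~++~~
~~~+++~~
~~~+~+~~
~~~~~v~~
~~~~~~~~
~~~~~~~~
step 12: ~~~~~~~~
~~~~~~~~
~~~~~~~~
~~~~++~~
~~~+++~~
~~~+~+~~
~~~~<+~~
~~~~~~~~
~~~~~~~~
step 13: ~~~~~~~~
~~~~~~~~
~~~~~~~~
~~~~++~~
~~~+++~~
~~~+^+~~
~~~~++~~
~~~~~~~~
~~~~~~~~
step 14: ~~~~~~~~
~~~~~~~~
~~~~~~~~
~~~~++~~
~~~+++~~
~~~++>~~
~~~~++~~
~~~~~~~~
~~~~~~~~
step 15: ~~~~~~~~
~~~~~~~~
~~~~~~~~
~~~~++~~
~~~++^~~
~~~++~~~
~~~~++~~
~~~~~~~~
~~~~~~~~
step 16: ~~~~~~~~
~~~~~~~~
~~~~~~~~
~~~~++~~
~~~+<~~~
~~~++~~~
~~~~++~~
~~~~~~~~
~~~~~~~~
step 17: ~~~~~~~~
~~~~~~~~
~~~~~~~~
~~~~++~~
~~~+~~~~
~~~+v~~~
~~~~++~~
~~~~~~~~
~~~~~~~~
step 18: ~~~~~~~~
~~~~~~~~
~~~~~~~~
~~~~++~~
~~~+~~~~
~~~+~>~~
~~~~++~~
~~~~~~~~
~~~~~~~~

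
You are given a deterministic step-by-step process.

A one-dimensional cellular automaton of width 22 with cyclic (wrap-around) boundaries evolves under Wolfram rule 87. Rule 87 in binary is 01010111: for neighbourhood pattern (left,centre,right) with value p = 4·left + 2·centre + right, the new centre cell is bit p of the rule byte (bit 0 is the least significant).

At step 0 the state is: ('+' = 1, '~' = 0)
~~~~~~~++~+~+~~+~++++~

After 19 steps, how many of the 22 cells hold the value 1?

18

gen 0: ~~~~~~~++~+~+~~+~++++~
gen 1: +++++++~+~+~++++~~~~++
gen 2: ~~~~~~+~+~+~~~~+++++~~
gen 3: +++++++~+~+++++~~~~+++
gen 4: ~~~~~~+~+~~~~~+++++~~~
gen 5: +++++++~++++++~~~~++++
gen 6: ~~~~~~+~~~~~~+++++~~~~
gen 7: +++++++++++++~~~~+++++
gen 8: ~~~~~~~~~~~~+++++~~~~~
gen 9: ++++++++++++~~~~++++++
gen 10: ~~~~~~~~~~~+++++~~~~~~
gen 11: +++++++++++~~~~+++++++
gen 12: ~~~~~~~~~~+++++~~~~~~~
gen 13: ++++++++++~~~~++++++++
gen 14: ~~~~~~~~~+++++~~~~~~~~
gen 15: +++++++++~~~~+++++++++
gen 16: ~~~~~~~~+++++~~~~~~~~~
gen 17: ++++++++~~~~++++++++++
gen 18: ~~~~~~~+++++~~~~~~~~~~
gen 19: +++++++~~~~+++++++++++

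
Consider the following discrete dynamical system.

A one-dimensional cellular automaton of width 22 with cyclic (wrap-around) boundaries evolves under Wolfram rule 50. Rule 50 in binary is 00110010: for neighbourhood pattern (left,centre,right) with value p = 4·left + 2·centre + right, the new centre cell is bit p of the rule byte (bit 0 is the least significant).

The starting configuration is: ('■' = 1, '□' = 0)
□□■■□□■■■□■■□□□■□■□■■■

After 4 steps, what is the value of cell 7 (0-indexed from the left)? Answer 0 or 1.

k=0  □□■■□□■■■□■■□□□■□■□■■■
k=1  ■■□□■■□□□■□□■□■□■□■□□□
k=2  □□■■□□■□■□■■□■□■□■□■□■
k=3  ■■□□■■□■□■□□■□■□■□■□■□
k=4  □□■■□□■□■□■■□■□■□■□■□■

0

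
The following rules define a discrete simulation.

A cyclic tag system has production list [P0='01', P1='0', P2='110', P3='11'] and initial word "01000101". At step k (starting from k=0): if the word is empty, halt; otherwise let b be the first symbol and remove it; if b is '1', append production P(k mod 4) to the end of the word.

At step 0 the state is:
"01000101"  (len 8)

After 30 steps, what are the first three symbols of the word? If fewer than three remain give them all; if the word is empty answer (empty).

[0] "01000101"  (len 8)
[1] "1000101"  (len 7)
[2] "0001010"  (len 7)
[3] "001010"  (len 6)
[4] "01010"  (len 5)
[5] "1010"  (len 4)
[6] "0100"  (len 4)
[7] "100"  (len 3)
[8] "0011"  (len 4)
[9] "011"  (len 3)
[10] "11"  (len 2)
[11] "1110"  (len 4)
[12] "11011"  (len 5)
[13] "101101"  (len 6)
[14] "011010"  (len 6)
[15] "11010"  (len 5)
[16] "101011"  (len 6)
[17] "0101101"  (len 7)
[18] "101101"  (len 6)
[19] "01101110"  (len 8)
[20] "1101110"  (len 7)
[21] "10111001"  (len 8)
[22] "01110010"  (len 8)
[23] "1110010"  (len 7)
[24] "11001011"  (len 8)
[25] "100101101"  (len 9)
[26] "001011010"  (len 9)
[27] "01011010"  (len 8)
[28] "1011010"  (len 7)
[29] "01101001"  (len 8)
[30] "1101001"  (len 7)

110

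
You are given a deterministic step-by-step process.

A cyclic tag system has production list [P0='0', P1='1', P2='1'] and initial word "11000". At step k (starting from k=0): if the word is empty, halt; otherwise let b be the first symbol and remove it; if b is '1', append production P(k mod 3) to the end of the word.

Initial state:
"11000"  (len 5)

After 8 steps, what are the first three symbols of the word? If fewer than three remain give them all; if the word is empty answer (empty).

(empty)

[0] "11000"  (len 5)
[1] "10000"  (len 5)
[2] "00001"  (len 5)
[3] "0001"  (len 4)
[4] "001"  (len 3)
[5] "01"  (len 2)
[6] "1"  (len 1)
[7] "0"  (len 1)
[8] (halted — word empty)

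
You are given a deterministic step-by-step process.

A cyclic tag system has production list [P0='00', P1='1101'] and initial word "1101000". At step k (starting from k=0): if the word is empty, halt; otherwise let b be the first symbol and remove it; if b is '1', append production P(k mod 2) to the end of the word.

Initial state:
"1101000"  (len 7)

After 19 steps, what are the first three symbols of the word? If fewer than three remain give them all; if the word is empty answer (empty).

[0] "1101000"  (len 7)
[1] "10100000"  (len 8)
[2] "01000001101"  (len 11)
[3] "1000001101"  (len 10)
[4] "0000011011101"  (len 13)
[5] "000011011101"  (len 12)
[6] "00011011101"  (len 11)
[7] "0011011101"  (len 10)
[8] "011011101"  (len 9)
[9] "11011101"  (len 8)
[10] "10111011101"  (len 11)
[11] "011101110100"  (len 12)
[12] "11101110100"  (len 11)
[13] "110111010000"  (len 12)
[14] "101110100001101"  (len 15)
[15] "0111010000110100"  (len 16)
[16] "111010000110100"  (len 15)
[17] "1101000011010000"  (len 16)
[18] "1010000110100001101"  (len 19)
[19] "01000011010000110100"  (len 20)

010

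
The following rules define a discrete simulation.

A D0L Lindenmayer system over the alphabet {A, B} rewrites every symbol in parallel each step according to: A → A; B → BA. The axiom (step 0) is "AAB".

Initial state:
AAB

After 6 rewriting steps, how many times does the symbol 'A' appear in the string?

8

t=0: AAB
t=1: AABA
t=2: AABAA
t=3: AABAAA
t=4: AABAAAA
t=5: AABAAAAA
t=6: AABAAAAAA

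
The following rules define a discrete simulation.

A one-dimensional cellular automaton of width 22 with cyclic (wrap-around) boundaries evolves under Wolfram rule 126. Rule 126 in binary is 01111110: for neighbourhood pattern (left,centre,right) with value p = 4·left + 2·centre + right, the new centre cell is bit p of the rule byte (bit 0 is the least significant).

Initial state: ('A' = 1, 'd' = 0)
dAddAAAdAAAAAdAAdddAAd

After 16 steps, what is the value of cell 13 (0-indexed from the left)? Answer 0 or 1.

t=0: dAddAAAdAAAAAdAAdddAAd
t=1: AAAAAdAAAdddAAAAAdAAAA
t=2: ddddAAAdAAdAAdddAAAddd
t=3: dddAAdAAAAAAAAdAAdAAdd
t=4: ddAAAAAddddddAAAAAAAAd
t=5: dAAdddAAddddAAddddddAA
t=6: AAAAdAAAAddAAAAddddAAA
t=7: dddAAAddAAAAddAAddAAdd
t=8: ddAAdAAAAddAAAAAAAAAAd
t=9: dAAAAAddAAAAddddddddAA
t=10: AAdddAAAAddAAddddddAAA
t=11: dAAdAAddAAAAAAddddAAdd
t=12: AAAAAAAAAddddAAddAAAAd
t=13: AdddddddAAddAAAAAAddAA
t=14: AAdddddAAAAAAddddAAAAd
t=15: AAAdddAAddddAAddAAddAA
t=16: ddAAdAAAAddAAAAAAAAAAd

1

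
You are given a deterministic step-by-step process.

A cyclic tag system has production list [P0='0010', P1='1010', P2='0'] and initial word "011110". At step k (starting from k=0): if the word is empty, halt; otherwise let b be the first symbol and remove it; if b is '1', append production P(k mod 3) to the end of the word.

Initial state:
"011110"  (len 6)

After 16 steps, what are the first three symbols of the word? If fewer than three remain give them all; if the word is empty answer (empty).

010

gen 0: "011110"  (len 6)
gen 1: "11110"  (len 5)
gen 2: "11101010"  (len 8)
gen 3: "11010100"  (len 8)
gen 4: "10101000010"  (len 11)
gen 5: "01010000101010"  (len 14)
gen 6: "1010000101010"  (len 13)
gen 7: "0100001010100010"  (len 16)
gen 8: "100001010100010"  (len 15)
gen 9: "000010101000100"  (len 15)
gen 10: "00010101000100"  (len 14)
gen 11: "0010101000100"  (len 13)
gen 12: "010101000100"  (len 12)
gen 13: "10101000100"  (len 11)
gen 14: "01010001001010"  (len 14)
gen 15: "1010001001010"  (len 13)
gen 16: "0100010010100010"  (len 16)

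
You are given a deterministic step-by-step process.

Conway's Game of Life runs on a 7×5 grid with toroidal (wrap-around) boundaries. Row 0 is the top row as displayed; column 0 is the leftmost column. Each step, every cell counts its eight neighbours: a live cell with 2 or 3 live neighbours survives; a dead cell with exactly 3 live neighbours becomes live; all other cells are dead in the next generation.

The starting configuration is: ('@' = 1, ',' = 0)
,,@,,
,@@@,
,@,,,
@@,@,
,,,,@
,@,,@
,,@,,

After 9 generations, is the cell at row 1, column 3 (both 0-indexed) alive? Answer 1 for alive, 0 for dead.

k=0  ,,@,,
,@@@,
,@,,,
@@,@,
,,,,@
,@,,@
,,@,,
k=1  ,,,,,
,@,@,
,,,@@
@@@,@
,@@@@
@,,@,
,@@@,
k=2  ,@,@,
,,@@@
,,,,,
,,,,,
,,,,,
@,,,,
,@@@@
k=3  ,@,,,
,,@@@
,,,@,
,,,,,
,,,,,
@@@@@
,@,@@
k=4  ,@,,,
,,@@@
,,@@@
,,,,,
@@@@@
,@,,,
,,,,,
k=5  ,,@@,
@@,,@
,,@,@
,,,,,
@@@@@
,@,@@
,,,,,
k=6  @@@@@
@@,,@
,@,@@
,,,,,
,@,,,
,@,,,
,,,,@
k=7  ,,@,,
,,,,,
,@@@@
@,@,,
,,,,,
@,,,,
,,,,@
k=8  ,,,,,
,@,,,
@@@@@
@,@,@
,@,,,
,,,,,
,,,,,
k=9  ,,,,,
,@,@@
,,,,,
,,,,,
@@,,,
,,,,,
,,,,,

1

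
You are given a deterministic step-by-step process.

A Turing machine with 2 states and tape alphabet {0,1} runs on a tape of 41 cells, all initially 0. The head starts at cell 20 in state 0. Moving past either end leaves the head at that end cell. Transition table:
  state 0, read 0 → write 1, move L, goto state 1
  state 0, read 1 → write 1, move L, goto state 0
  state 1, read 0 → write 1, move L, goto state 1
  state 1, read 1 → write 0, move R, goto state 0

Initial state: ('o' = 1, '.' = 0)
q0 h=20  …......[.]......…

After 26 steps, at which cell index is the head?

k=0  q0 h=20  …......[.]......…
k=1  q1 h=19  …......[.]o.....…
k=2  q1 h=18  …......[.]oo....…
k=3  q1 h=17  …......[.]ooo...…
k=4  q1 h=16  …......[.]oooo..…
k=5  q1 h=15  …......[.]ooooo.…
k=6  q1 h=14  …......[.]oooooo…
k=7  q1 h=13  …......[.]oooooo…
k=8  q1 h=12  …......[.]oooooo…
k=9  q1 h=11  …......[.]oooooo…
k=10  q1 h=10  …......[.]oooooo…
k=11  q1 h= 9  …......[.]oooooo…
k=12  q1 h= 8  …......[.]oooooo…
k=13  q1 h= 7  …......[.]oooooo…
k=14  q1 h= 6  |......[.]oooooo…
k=15  q1 h= 5  |.....[.]oooooo…
k=16  q1 h= 4  |....[.]oooooo…
k=17  q1 h= 3  |...[.]oooooo…
k=18  q1 h= 2  |..[.]oooooo…
k=19  q1 h= 1  |.[.]oooooo…
k=20  q1 h= 0  |[.]oooooo…
k=21  q1 h= 0  |[o]oooooo…
k=22  q0 h= 1  |.[o]oooooo…
k=23  q0 h= 0  |[.]oooooo…
k=24  q1 h= 0  |[o]oooooo…
k=25  q0 h= 1  |.[o]oooooo…
k=26  q0 h= 0  |[.]oooooo…

0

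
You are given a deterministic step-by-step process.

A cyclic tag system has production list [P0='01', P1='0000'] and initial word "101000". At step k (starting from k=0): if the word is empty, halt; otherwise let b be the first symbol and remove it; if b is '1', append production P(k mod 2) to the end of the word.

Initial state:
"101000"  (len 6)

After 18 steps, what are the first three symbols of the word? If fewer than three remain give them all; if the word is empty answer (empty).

t=0: "101000"  (len 6)
t=1: "0100001"  (len 7)
t=2: "100001"  (len 6)
t=3: "0000101"  (len 7)
t=4: "000101"  (len 6)
t=5: "00101"  (len 5)
t=6: "0101"  (len 4)
t=7: "101"  (len 3)
t=8: "010000"  (len 6)
t=9: "10000"  (len 5)
t=10: "00000000"  (len 8)
t=11: "0000000"  (len 7)
t=12: "000000"  (len 6)
t=13: "00000"  (len 5)
t=14: "0000"  (len 4)
t=15: "000"  (len 3)
t=16: "00"  (len 2)
t=17: "0"  (len 1)
t=18: (halted — word empty)

(empty)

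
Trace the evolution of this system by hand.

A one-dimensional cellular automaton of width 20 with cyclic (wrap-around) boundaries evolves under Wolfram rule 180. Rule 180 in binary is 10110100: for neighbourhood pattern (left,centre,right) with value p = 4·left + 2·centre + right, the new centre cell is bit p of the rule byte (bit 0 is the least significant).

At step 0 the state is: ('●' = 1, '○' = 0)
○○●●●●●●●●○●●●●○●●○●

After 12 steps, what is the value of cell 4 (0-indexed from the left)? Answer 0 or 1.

gen 0: ○○●●●●●●●●○●●●●○●●○●
gen 1: ●○○●●●●●●○●○●●○●○○●●
gen 2: ○●○○●●●●○●●●○○●●●○○●
gen 3: ●●●○○●●○●○●○●○○●○●○●
gen 4: ●●○●○○○●●●●●●●○●●●●○
gen 5: ○○●●●○○○●●●●●○●○●●○●
gen 6: ●○○●○●○○○●●●○●●●○○●●
gen 7: ○●○●●●●○○○●○●○●○●○○●
gen 8: ●●●○●●○●○○●●●●●●●●○●
gen 9: ●●○●○○●●●○○●●●●●●○●○
gen 10: ○○●●●○○●○●○○●●●●○●●●
gen 11: ●○○●○●○●●●●○○●●○●○●○
gen 12: ●●○●●●●○●●○●○○○●●●●●

1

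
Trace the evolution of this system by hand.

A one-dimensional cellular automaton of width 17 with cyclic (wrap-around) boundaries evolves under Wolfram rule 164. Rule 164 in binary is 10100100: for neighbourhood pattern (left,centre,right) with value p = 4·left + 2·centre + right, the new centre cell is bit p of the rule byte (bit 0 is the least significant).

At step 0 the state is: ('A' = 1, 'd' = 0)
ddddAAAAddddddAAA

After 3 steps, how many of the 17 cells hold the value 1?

1

t=0: ddddAAAAddddddAAA
t=1: dddddAAddddddddAd
t=2: dddddddddddddddAd
t=3: dddddddddddddddAd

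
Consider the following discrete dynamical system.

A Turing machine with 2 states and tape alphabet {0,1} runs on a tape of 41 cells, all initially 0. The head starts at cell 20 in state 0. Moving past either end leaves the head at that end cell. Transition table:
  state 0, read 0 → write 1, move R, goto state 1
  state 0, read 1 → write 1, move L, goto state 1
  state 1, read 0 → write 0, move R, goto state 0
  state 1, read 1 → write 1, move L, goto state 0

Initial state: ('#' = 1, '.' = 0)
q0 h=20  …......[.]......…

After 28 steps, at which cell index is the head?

k=0  q0 h=20  …......[.]......…
k=1  q1 h=21  ….....#[.]......…
k=2  q0 h=22  …....#.[.]......…
k=3  q1 h=23  …...#.#[.]......…
k=4  q0 h=24  …..#.#.[.]......…
k=5  q1 h=25  ….#.#.#[.]......…
k=6  q0 h=26  …#.#.#.[.]......…
k=7  q1 h=27  ….#.#.#[.]......…
k=8  q0 h=28  …#.#.#.[.]......…
k=9  q1 h=29  ….#.#.#[.]......…
k=10  q0 h=30  …#.#.#.[.]......…
k=11  q1 h=31  ….#.#.#[.]......…
k=12  q0 h=32  …#.#.#.[.]......…
k=13  q1 h=33  ….#.#.#[.]......…
k=14  q0 h=34  …#.#.#.[.]......|
k=15  q1 h=35  ….#.#.#[.].....|
k=16  q0 h=36  …#.#.#.[.]....|
k=17  q1 h=37  ….#.#.#[.]...|
k=18  q0 h=38  …#.#.#.[.]..|
k=19  q1 h=39  ….#.#.#[.].|
k=20  q0 h=40  …#.#.#.[.]|
k=21  q1 h=40  …#.#.#.[#]|
k=22  q0 h=39  ….#.#.#[.]#|
k=23  q1 h=40  …#.#.##[#]|
k=24  q0 h=39  ….#.#.#[#]#|
k=25  q1 h=38  …#.#.#.[#]##|
k=26  q0 h=37  ….#.#.#[.]###|
k=27  q1 h=38  …#.#.##[#]##|
k=28  q0 h=37  ….#.#.#[#]###|

37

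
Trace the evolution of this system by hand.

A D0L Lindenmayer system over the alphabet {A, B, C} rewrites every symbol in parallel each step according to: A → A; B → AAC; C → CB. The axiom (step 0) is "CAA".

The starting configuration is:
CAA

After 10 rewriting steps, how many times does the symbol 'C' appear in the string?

[0] CAA
[1] CBAA
[2] CBAACAA
[3] CBAACAACBAA
[4] CBAACAACBAACBAACAA
[5] CBAACAACBAACBAACAACBAACAACBAA
[6] CBAACAACBAACBAACAACBAACAACBAACBAACAACBAACBAACAA
[7] CBAACAACBAACBAACAACBAACAACBAACBAACAACBAACBAACAACBAACAACBAACBAACAACBAACAACBAA
[8] CBAACAACBAACBAACAACBAACAACBAACBAACAACBAACBAACAACBAACAACBAA…CBAACAACBAACBAACAACBAACBAACAACBAACAACBAACBAACAACBAACBAACAA  (len 123)
[9] CBAACAACBAACBAACAACBAACAACBAACBAACAACBAACBAACAACBAACAACBAA…CBAACAACBAACBAACAACBAACBAACAACBAACAACBAACBAACAACBAACAACBAA  (len 199)
[10] CBAACAACBAACBAACAACBAACAACBAACBAACAACBAACBAACAACBAACAACBAA…CBAACAACBAACBAACAACBAACBAACAACBAACAACBAACBAACAACBAACBAACAA  (len 322)

89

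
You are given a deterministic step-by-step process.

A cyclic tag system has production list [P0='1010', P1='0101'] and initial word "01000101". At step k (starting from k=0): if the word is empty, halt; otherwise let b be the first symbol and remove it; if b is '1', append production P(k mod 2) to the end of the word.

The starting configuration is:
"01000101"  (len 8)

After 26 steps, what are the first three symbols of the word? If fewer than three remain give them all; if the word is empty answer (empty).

010

step 0: "01000101"  (len 8)
step 1: "1000101"  (len 7)
step 2: "0001010101"  (len 10)
step 3: "001010101"  (len 9)
step 4: "01010101"  (len 8)
step 5: "1010101"  (len 7)
step 6: "0101010101"  (len 10)
step 7: "101010101"  (len 9)
step 8: "010101010101"  (len 12)
step 9: "10101010101"  (len 11)
step 10: "01010101010101"  (len 14)
step 11: "1010101010101"  (len 13)
step 12: "0101010101010101"  (len 16)
step 13: "101010101010101"  (len 15)
step 14: "010101010101010101"  (len 18)
step 15: "10101010101010101"  (len 17)
step 16: "01010101010101010101"  (len 20)
step 17: "1010101010101010101"  (len 19)
step 18: "0101010101010101010101"  (len 22)
step 19: "101010101010101010101"  (len 21)
step 20: "010101010101010101010101"  (len 24)
step 21: "10101010101010101010101"  (len 23)
step 22: "01010101010101010101010101"  (len 26)
step 23: "1010101010101010101010101"  (len 25)
step 24: "0101010101010101010101010101"  (len 28)
step 25: "101010101010101010101010101"  (len 27)
step 26: "010101010101010101010101010101"  (len 30)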